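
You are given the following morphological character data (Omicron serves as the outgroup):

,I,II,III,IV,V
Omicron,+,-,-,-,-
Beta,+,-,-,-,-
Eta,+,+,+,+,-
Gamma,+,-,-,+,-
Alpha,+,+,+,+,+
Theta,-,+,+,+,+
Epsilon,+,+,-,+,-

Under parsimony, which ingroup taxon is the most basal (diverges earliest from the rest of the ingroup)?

Character polarity is set by the outgroup: the derived state is whichever differs from the outgroup's state, so for I the derived state is '-', and for the remaining characters it is '+'.
I (derived state '-') is unique to Theta (autapomorphy; uninformative for grouping).
Only Alpha, Epsilon, Eta, and Theta show the derived state '+' for II, supporting them as a clade.
III: derived state '+' in Alpha, Eta, and Theta only — synapomorphy for {Alpha, Eta, Theta}.
IV: derived state '+' in Alpha, Epsilon, Eta, Gamma, and Theta only — synapomorphy for {Alpha, Epsilon, Eta, Gamma, Theta}.
Only Alpha and Theta show the derived state '+' for V, supporting them as a clade.
Most parsimonious ingroup topology: (Beta,(((Eta,(Alpha,Theta)),Epsilon),Gamma)).
Beta is sister to the clade containing all other ingroup taxa, so it is the earliest-diverging (most basal) ingroup lineage.

Beta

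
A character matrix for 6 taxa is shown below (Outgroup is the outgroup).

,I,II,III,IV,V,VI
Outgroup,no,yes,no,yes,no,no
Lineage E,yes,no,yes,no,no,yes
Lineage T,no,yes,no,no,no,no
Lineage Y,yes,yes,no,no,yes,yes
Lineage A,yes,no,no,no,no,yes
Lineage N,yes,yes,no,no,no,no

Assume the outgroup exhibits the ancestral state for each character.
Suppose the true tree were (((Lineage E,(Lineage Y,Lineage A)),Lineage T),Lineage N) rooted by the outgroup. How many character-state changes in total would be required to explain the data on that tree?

Map each character onto (((Lineage E,(Lineage Y,Lineage A)),Lineage T),Lineage N) (rooted by Outgroup) and count the minimum state changes it requires (Fitch parsimony):
I: 2; II: 2; III: 1; IV: 1; V: 1; VI: 1.
Total tree length = 8.

8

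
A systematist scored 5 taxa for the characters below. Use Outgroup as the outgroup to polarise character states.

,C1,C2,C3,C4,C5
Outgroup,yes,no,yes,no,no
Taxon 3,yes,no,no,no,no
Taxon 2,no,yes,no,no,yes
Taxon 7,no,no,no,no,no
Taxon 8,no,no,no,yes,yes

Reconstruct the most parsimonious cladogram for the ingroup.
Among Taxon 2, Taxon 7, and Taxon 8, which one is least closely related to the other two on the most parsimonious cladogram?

Character polarity is set by the outgroup: the derived state is whichever differs from the outgroup's state, so for C1, C3 the derived state is 'no', and for the remaining characters it is 'yes'.
C1: derived state 'no' in Taxon 2, Taxon 7, and Taxon 8 only — synapomorphy for {Taxon 2, Taxon 7, Taxon 8}.
C2: derived state 'yes' in Taxon 2 only — an autapomorphy, so it tells us nothing about relationships among taxa.
All ingroup taxa share the derived state 'no' for C3; it defines the ingroup but does not resolve relationships within it.
C4: derived state 'yes' in Taxon 8 only — an autapomorphy, so it tells us nothing about relationships among taxa.
C5: derived state 'yes' in Taxon 2 and Taxon 8 only — synapomorphy for {Taxon 2, Taxon 8}.
Most parsimonious ingroup topology: (Taxon 3,((Taxon 2,Taxon 8),Taxon 7)).
Taxon 8 and Taxon 2 share a more recent common ancestor with each other than either does with Taxon 7, so Taxon 7 is the least closely related of the three.

Taxon 7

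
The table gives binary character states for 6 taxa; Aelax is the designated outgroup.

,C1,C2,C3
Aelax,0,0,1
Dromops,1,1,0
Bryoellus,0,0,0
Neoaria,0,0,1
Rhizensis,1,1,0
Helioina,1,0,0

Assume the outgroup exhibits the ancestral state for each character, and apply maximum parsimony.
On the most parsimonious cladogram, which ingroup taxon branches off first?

Character polarity is set by the outgroup: the derived state is whichever differs from the outgroup's state, so for C3 the derived state is '0', and for the remaining characters it is '1'.
C1: derived state '1' in Dromops, Helioina, and Rhizensis only — synapomorphy for {Dromops, Helioina, Rhizensis}.
Only Dromops and Rhizensis show the derived state '1' for C2, supporting them as a clade.
Only Bryoellus, Dromops, Helioina, and Rhizensis show the derived state '0' for C3, supporting them as a clade.
Most parsimonious ingroup topology: ((((Dromops,Rhizensis),Helioina),Bryoellus),Neoaria).
Neoaria is sister to the clade containing all other ingroup taxa, so it is the earliest-diverging (most basal) ingroup lineage.

Neoaria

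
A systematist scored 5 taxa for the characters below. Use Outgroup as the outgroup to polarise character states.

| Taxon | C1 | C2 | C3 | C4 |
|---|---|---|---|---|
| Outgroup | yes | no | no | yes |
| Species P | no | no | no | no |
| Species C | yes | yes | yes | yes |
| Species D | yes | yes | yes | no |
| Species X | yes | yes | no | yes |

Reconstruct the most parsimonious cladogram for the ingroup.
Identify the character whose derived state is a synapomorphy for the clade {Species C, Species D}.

C3

Character polarity is set by the outgroup: the derived state is whichever differs from the outgroup's state, so for C1, C4 the derived state is 'no', and for the remaining characters it is 'yes'.
C1 (derived state 'no') is unique to Species P (autapomorphy; uninformative for grouping).
C2 (derived state 'yes') is shared by Species C, Species D, and Species X — a synapomorphy uniting that clade.
C3: derived state 'yes' in Species C and Species D only — synapomorphy for {Species C, Species D}.
C4 (state 'no') occurs in Species D and Species P but conflicts with the nesting implied by the other characters — most parsimoniously interpreted as homoplasy.
Most parsimonious ingroup topology: (Species P,((Species C,Species D),Species X)).
The clade {Species C, Species D} is supported by C3: its derived state 'yes' occurs in exactly those taxa and in no other taxon (including the outgroup).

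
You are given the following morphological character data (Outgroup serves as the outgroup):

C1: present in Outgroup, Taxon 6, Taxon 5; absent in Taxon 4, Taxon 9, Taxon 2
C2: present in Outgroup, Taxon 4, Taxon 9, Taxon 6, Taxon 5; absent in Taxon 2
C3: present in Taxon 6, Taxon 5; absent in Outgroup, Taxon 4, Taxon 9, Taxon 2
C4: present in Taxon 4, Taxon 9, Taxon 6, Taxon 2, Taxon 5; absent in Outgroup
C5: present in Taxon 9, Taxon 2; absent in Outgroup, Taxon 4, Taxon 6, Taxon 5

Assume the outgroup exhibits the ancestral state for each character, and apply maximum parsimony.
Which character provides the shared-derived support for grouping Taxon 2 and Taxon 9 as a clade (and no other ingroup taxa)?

Character polarity is set by the outgroup: the derived state is whichever differs from the outgroup's state, so for C1, C2 the derived state is 'absent', and for the remaining characters it is 'present'.
Only Taxon 2, Taxon 4, and Taxon 9 show the derived state 'absent' for C1, supporting them as a clade.
C2: derived state 'absent' in Taxon 2 only — an autapomorphy, so it tells us nothing about relationships among taxa.
Only Taxon 5 and Taxon 6 show the derived state 'present' for C3, supporting them as a clade.
C4 (derived state 'present') is shared by all ingroup taxa — unites the whole ingroup.
C5: derived state 'present' in Taxon 2 and Taxon 9 only — synapomorphy for {Taxon 2, Taxon 9}.
Most parsimonious ingroup topology: ((Taxon 4,(Taxon 9,Taxon 2)),(Taxon 6,Taxon 5)).
The clade {Taxon 2, Taxon 9} is supported by C5: its derived state 'present' occurs in exactly those taxa and in no other taxon (including the outgroup).

C5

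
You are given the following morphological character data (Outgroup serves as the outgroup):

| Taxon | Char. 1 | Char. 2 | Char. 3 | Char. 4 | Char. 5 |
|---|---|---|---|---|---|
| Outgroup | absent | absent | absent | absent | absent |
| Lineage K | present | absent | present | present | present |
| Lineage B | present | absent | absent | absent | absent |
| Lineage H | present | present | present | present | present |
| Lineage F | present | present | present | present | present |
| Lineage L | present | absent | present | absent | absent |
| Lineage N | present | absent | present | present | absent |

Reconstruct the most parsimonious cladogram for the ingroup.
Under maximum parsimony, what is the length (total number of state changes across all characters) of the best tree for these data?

The outgroup has state 'absent' for every character, so 'present' is the derived state throughout.
Char. 1 (derived state 'present') is shared by all ingroup taxa — unites the whole ingroup.
Only Lineage F and Lineage H show the derived state 'present' for Char. 2, supporting them as a clade.
Only Lineage F, Lineage H, Lineage K, Lineage L, and Lineage N show the derived state 'present' for Char. 3, supporting them as a clade.
Char. 4: derived state 'present' in Lineage F, Lineage H, Lineage K, and Lineage N only — synapomorphy for {Lineage F, Lineage H, Lineage K, Lineage N}.
Char. 5 (derived state 'present') is shared by Lineage F, Lineage H, and Lineage K — a synapomorphy uniting that clade.
Most parsimonious ingroup topology: ((((Lineage K,(Lineage H,Lineage F)),Lineage N),Lineage L),Lineage B).
Changes per character on this tree: Char. 1: 1; Char. 2: 1; Char. 3: 1; Char. 4: 1; Char. 5: 1.
Total = 5.

5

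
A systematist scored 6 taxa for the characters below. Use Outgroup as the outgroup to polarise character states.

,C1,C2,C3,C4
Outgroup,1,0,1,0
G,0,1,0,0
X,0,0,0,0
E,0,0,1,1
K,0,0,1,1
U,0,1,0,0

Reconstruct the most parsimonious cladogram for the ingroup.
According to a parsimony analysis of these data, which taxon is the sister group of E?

K

Character polarity is set by the outgroup: the derived state is whichever differs from the outgroup's state, so for C1, C3 the derived state is '0', and for the remaining characters it is '1'.
All ingroup taxa share the derived state '0' for C1; it defines the ingroup but does not resolve relationships within it.
C2 (derived state '1') is shared by G and U — a synapomorphy uniting that clade.
Only G, U, and X show the derived state '0' for C3, supporting them as a clade.
C4 (derived state '1') is shared by E and K — a synapomorphy uniting that clade.
Most parsimonious ingroup topology: (((G,U),X),(E,K)).
E and K form a cherry on this tree, so they are sister taxa.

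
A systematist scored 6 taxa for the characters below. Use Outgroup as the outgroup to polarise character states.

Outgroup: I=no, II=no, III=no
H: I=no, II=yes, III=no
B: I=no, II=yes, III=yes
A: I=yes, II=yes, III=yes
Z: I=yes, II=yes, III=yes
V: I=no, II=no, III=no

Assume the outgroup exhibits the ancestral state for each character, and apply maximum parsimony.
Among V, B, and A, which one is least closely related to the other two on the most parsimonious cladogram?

The outgroup has state 'no' for every character, so 'yes' is the derived state throughout.
I: derived state 'yes' in A and Z only — synapomorphy for {A, Z}.
II (derived state 'yes') is shared by A, B, H, and Z — a synapomorphy uniting that clade.
III (derived state 'yes') is shared by A, B, and Z — a synapomorphy uniting that clade.
Most parsimonious ingroup topology: ((H,(B,(A,Z))),V).
A and B share a more recent common ancestor with each other than either does with V, so V is the least closely related of the three.

V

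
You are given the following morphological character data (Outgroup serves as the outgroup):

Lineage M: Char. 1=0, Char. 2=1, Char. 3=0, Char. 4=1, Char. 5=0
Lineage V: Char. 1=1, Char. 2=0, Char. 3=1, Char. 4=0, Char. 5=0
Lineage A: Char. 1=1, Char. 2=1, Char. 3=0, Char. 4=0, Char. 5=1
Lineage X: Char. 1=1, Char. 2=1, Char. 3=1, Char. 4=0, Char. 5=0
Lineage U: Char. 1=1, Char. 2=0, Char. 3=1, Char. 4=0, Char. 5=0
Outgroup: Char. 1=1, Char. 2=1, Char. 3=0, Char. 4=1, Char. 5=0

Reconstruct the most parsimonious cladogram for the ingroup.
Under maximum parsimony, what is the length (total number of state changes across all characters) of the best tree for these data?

5

Character polarity is set by the outgroup: the derived state is whichever differs from the outgroup's state, so for Char. 1, Char. 2, Char. 4 the derived state is '0', and for the remaining characters it is '1'.
Char. 1: derived state '0' in Lineage M only — an autapomorphy, so it tells us nothing about relationships among taxa.
Char. 2 (derived state '0') is shared by Lineage U and Lineage V — a synapomorphy uniting that clade.
Char. 3: derived state '1' in Lineage U, Lineage V, and Lineage X only — synapomorphy for {Lineage U, Lineage V, Lineage X}.
Only Lineage A, Lineage U, Lineage V, and Lineage X show the derived state '0' for Char. 4, supporting them as a clade.
Char. 5 (derived state '1') is unique to Lineage A (autapomorphy; uninformative for grouping).
Most parsimonious ingroup topology: (Lineage M,((Lineage X,(Lineage V,Lineage U)),Lineage A)).
Changes per character on this tree: Char. 1: 1; Char. 2: 1; Char. 3: 1; Char. 4: 1; Char. 5: 1.
Total = 5.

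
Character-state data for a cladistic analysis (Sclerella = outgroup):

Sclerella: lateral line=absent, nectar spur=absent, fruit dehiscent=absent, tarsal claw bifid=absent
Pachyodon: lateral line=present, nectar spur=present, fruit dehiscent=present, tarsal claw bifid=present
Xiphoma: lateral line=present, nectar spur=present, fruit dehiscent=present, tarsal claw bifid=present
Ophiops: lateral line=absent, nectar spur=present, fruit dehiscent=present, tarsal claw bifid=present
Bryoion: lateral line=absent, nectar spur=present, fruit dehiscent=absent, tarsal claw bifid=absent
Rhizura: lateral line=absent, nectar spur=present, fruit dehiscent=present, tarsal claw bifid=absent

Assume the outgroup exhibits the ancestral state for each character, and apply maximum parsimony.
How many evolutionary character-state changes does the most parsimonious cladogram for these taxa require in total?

4

The outgroup has state 'absent' for every character, so 'present' is the derived state throughout.
lateral line (derived state 'present') is shared by Pachyodon and Xiphoma — a synapomorphy uniting that clade.
nectar spur (derived state 'present') is shared by all ingroup taxa — unites the whole ingroup.
fruit dehiscent: derived state 'present' in Ophiops, Pachyodon, Rhizura, and Xiphoma only — synapomorphy for {Ophiops, Pachyodon, Rhizura, Xiphoma}.
tarsal claw bifid: derived state 'present' in Ophiops, Pachyodon, and Xiphoma only — synapomorphy for {Ophiops, Pachyodon, Xiphoma}.
Most parsimonious ingroup topology: ((((Pachyodon,Xiphoma),Ophiops),Rhizura),Bryoion).
Changes per character on this tree: lateral line: 1; nectar spur: 1; fruit dehiscent: 1; tarsal claw bifid: 1.
Total = 4.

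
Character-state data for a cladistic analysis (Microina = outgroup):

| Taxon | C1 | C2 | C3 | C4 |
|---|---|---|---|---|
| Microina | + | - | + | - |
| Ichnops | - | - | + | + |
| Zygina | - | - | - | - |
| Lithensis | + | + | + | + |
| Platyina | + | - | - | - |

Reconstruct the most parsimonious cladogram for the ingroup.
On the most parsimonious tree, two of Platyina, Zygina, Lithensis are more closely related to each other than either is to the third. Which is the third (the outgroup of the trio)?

Lithensis

Character polarity is set by the outgroup: the derived state is whichever differs from the outgroup's state, so for C1, C3 the derived state is '-', and for the remaining characters it is '+'.
C1 (state '-') occurs in Ichnops and Zygina but conflicts with the nesting implied by the other characters — most parsimoniously interpreted as homoplasy.
C2 (derived state '+') is unique to Lithensis (autapomorphy; uninformative for grouping).
C3: derived state '-' in Platyina and Zygina only — synapomorphy for {Platyina, Zygina}.
C4 (derived state '+') is shared by Ichnops and Lithensis — a synapomorphy uniting that clade.
Most parsimonious ingroup topology: ((Ichnops,Lithensis),(Zygina,Platyina)).
Platyina and Zygina share a more recent common ancestor with each other than either does with Lithensis, so Lithensis is the least closely related of the three.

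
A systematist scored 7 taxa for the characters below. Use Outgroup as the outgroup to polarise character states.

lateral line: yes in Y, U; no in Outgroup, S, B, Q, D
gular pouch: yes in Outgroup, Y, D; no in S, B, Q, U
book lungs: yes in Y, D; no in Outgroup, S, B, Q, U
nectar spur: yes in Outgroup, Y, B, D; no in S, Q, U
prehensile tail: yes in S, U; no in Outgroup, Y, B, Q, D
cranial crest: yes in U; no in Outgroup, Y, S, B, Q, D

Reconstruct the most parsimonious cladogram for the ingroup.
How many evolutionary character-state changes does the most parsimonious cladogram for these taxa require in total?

Character polarity is set by the outgroup: the derived state is whichever differs from the outgroup's state, so for gular pouch, nectar spur the derived state is 'no', and for the remaining characters it is 'yes'.
lateral line groups U and Y, which is incompatible with the clades supported by the remaining characters; treating it as convergent (homoplasy) costs fewer steps than any alternative tree.
Only B, Q, S, and U show the derived state 'no' for gular pouch, supporting them as a clade.
Only D and Y show the derived state 'yes' for book lungs, supporting them as a clade.
nectar spur: derived state 'no' in Q, S, and U only — synapomorphy for {Q, S, U}.
prehensile tail (derived state 'yes') is shared by S and U — a synapomorphy uniting that clade.
cranial crest (derived state 'yes') is unique to U (autapomorphy; uninformative for grouping).
Most parsimonious ingroup topology: ((Y,D),(((S,U),Q),B)).
Changes per character on this tree: lateral line: 2; gular pouch: 1; book lungs: 1; nectar spur: 1; prehensile tail: 1; cranial crest: 1.
Total = 7.

7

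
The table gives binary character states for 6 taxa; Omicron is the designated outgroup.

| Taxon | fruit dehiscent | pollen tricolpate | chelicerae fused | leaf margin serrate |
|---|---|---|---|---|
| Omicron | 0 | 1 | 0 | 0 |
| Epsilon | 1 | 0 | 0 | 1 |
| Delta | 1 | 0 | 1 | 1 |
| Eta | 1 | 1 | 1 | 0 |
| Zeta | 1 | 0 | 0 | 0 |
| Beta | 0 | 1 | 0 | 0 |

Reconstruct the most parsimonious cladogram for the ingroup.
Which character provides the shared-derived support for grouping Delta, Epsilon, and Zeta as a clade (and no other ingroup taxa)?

pollen tricolpate

Character polarity is set by the outgroup: the derived state is whichever differs from the outgroup's state, so for pollen tricolpate the derived state is '0', and for the remaining characters it is '1'.
fruit dehiscent (derived state '1') is shared by Delta, Epsilon, Eta, and Zeta — a synapomorphy uniting that clade.
Only Delta, Epsilon, and Zeta show the derived state '0' for pollen tricolpate, supporting them as a clade.
chelicerae fused (state '1') occurs in Delta and Eta but conflicts with the nesting implied by the other characters — most parsimoniously interpreted as homoplasy.
leaf margin serrate (derived state '1') is shared by Delta and Epsilon — a synapomorphy uniting that clade.
Most parsimonious ingroup topology: ((((Epsilon,Delta),Zeta),Eta),Beta).
The clade {Delta, Epsilon, Zeta} is supported by pollen tricolpate: its derived state '0' occurs in exactly those taxa and in no other taxon (including the outgroup).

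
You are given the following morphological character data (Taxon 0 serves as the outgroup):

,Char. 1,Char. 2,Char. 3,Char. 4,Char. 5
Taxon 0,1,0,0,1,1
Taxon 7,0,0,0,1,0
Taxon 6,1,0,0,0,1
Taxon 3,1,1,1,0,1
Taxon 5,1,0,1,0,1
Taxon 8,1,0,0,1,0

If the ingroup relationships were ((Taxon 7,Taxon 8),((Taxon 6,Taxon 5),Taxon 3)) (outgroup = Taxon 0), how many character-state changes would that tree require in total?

6

Map each character onto ((Taxon 7,Taxon 8),((Taxon 6,Taxon 5),Taxon 3)) (rooted by Taxon 0) and count the minimum state changes it requires (Fitch parsimony):
Char. 1: 1; Char. 2: 1; Char. 3: 2; Char. 4: 1; Char. 5: 1.
Total tree length = 6.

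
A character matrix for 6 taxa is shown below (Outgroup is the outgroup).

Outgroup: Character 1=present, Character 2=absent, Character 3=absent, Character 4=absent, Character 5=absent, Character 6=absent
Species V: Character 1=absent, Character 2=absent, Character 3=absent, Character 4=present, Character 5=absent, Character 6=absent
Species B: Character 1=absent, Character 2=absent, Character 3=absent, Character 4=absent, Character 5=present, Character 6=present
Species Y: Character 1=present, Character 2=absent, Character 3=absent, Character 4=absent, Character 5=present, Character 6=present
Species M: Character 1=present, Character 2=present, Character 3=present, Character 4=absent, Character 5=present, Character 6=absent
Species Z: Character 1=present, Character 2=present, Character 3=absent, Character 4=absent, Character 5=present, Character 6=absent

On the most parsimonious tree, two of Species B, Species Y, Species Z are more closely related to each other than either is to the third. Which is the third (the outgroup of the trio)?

Species Z

Character polarity is set by the outgroup: the derived state is whichever differs from the outgroup's state, so for Character 1 the derived state is 'absent', and for the remaining characters it is 'present'.
Character 1 groups Species B and Species V, which is incompatible with the clades supported by the remaining characters; treating it as convergent (homoplasy) costs fewer steps than any alternative tree.
Character 2: derived state 'present' in Species M and Species Z only — synapomorphy for {Species M, Species Z}.
Character 3: derived state 'present' in Species M only — an autapomorphy, so it tells us nothing about relationships among taxa.
Character 4: derived state 'present' in Species V only — an autapomorphy, so it tells us nothing about relationships among taxa.
Only Species B, Species M, Species Y, and Species Z show the derived state 'present' for Character 5, supporting them as a clade.
Character 6 (derived state 'present') is shared by Species B and Species Y — a synapomorphy uniting that clade.
Most parsimonious ingroup topology: (Species V,((Species B,Species Y),(Species M,Species Z))).
Species Y and Species B share a more recent common ancestor with each other than either does with Species Z, so Species Z is the least closely related of the three.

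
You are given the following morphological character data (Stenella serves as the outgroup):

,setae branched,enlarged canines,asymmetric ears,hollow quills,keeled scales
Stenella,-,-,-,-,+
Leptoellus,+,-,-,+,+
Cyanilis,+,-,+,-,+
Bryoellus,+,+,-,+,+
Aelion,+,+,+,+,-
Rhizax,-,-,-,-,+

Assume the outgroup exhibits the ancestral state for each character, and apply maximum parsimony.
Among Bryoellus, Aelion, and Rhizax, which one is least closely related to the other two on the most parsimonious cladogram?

Rhizax

Character polarity is set by the outgroup: the derived state is whichever differs from the outgroup's state, so for keeled scales the derived state is '-', and for the remaining characters it is '+'.
setae branched (derived state '+') is shared by Aelion, Bryoellus, Cyanilis, and Leptoellus — a synapomorphy uniting that clade.
enlarged canines: derived state '+' in Aelion and Bryoellus only — synapomorphy for {Aelion, Bryoellus}.
asymmetric ears (state '+') occurs in Aelion and Cyanilis but conflicts with the nesting implied by the other characters — most parsimoniously interpreted as homoplasy.
Only Aelion, Bryoellus, and Leptoellus show the derived state '+' for hollow quills, supporting them as a clade.
keeled scales: derived state '-' in Aelion only — an autapomorphy, so it tells us nothing about relationships among taxa.
Most parsimonious ingroup topology: (((Leptoellus,(Bryoellus,Aelion)),Cyanilis),Rhizax).
Aelion and Bryoellus share a more recent common ancestor with each other than either does with Rhizax, so Rhizax is the least closely related of the three.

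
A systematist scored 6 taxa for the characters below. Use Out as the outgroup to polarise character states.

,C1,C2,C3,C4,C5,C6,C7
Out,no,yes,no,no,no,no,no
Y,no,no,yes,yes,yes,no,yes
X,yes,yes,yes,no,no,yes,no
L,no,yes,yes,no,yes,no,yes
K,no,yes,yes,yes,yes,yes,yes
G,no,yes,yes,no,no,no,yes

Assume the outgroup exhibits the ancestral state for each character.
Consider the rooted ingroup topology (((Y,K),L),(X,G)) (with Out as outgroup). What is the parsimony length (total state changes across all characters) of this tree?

Map each character onto (((Y,K),L),(X,G)) (rooted by Out) and count the minimum state changes it requires (Fitch parsimony):
C1: 1; C2: 1; C3: 1; C4: 1; C5: 1; C6: 2; C7: 2.
Total tree length = 9.

9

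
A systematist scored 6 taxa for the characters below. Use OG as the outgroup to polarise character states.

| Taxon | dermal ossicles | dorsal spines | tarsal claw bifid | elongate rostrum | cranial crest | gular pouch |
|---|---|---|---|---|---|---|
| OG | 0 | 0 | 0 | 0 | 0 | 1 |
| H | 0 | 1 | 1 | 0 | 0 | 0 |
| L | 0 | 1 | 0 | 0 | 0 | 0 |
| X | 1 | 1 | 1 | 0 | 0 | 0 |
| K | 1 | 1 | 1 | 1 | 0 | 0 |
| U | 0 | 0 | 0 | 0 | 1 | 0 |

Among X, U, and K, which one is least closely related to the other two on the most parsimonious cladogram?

Character polarity is set by the outgroup: the derived state is whichever differs from the outgroup's state, so for gular pouch the derived state is '0', and for the remaining characters it is '1'.
dermal ossicles (derived state '1') is shared by K and X — a synapomorphy uniting that clade.
dorsal spines (derived state '1') is shared by H, K, L, and X — a synapomorphy uniting that clade.
tarsal claw bifid (derived state '1') is shared by H, K, and X — a synapomorphy uniting that clade.
elongate rostrum (derived state '1') is unique to K (autapomorphy; uninformative for grouping).
cranial crest (derived state '1') is unique to U (autapomorphy; uninformative for grouping).
gular pouch (derived state '0') is shared by all ingroup taxa — unites the whole ingroup.
Most parsimonious ingroup topology: (((H,(X,K)),L),U).
X and K share a more recent common ancestor with each other than either does with U, so U is the least closely related of the three.

U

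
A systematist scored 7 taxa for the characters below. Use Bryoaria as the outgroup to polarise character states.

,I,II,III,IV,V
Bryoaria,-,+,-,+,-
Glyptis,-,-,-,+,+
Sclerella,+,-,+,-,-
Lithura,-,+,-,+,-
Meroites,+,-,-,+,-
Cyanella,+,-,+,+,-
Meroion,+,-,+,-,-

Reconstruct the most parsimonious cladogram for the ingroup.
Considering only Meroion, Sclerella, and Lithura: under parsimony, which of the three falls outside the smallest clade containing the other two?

Character polarity is set by the outgroup: the derived state is whichever differs from the outgroup's state, so for II, IV the derived state is '-', and for the remaining characters it is '+'.
I: derived state '+' in Cyanella, Meroion, Meroites, and Sclerella only — synapomorphy for {Cyanella, Meroion, Meroites, Sclerella}.
II (derived state '-') is shared by Cyanella, Glyptis, Meroion, Meroites, and Sclerella — a synapomorphy uniting that clade.
III: derived state '+' in Cyanella, Meroion, and Sclerella only — synapomorphy for {Cyanella, Meroion, Sclerella}.
Only Meroion and Sclerella show the derived state '-' for IV, supporting them as a clade.
V (derived state '+') is unique to Glyptis (autapomorphy; uninformative for grouping).
Most parsimonious ingroup topology: ((Glyptis,(((Sclerella,Meroion),Cyanella),Meroites)),Lithura).
Sclerella and Meroion share a more recent common ancestor with each other than either does with Lithura, so Lithura is the least closely related of the three.

Lithura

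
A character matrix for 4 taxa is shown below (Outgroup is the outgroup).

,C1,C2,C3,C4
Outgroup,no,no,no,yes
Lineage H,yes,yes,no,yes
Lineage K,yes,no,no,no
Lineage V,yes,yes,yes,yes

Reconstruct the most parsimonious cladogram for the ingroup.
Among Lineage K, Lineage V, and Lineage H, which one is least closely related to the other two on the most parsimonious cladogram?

Character polarity is set by the outgroup: the derived state is whichever differs from the outgroup's state, so for C4 the derived state is 'no', and for the remaining characters it is 'yes'.
All ingroup taxa share the derived state 'yes' for C1; it defines the ingroup but does not resolve relationships within it.
C2: derived state 'yes' in Lineage H and Lineage V only — synapomorphy for {Lineage H, Lineage V}.
C3: derived state 'yes' in Lineage V only — an autapomorphy, so it tells us nothing about relationships among taxa.
C4 (derived state 'no') is unique to Lineage K (autapomorphy; uninformative for grouping).
Most parsimonious ingroup topology: ((Lineage H,Lineage V),Lineage K).
Lineage V and Lineage H share a more recent common ancestor with each other than either does with Lineage K, so Lineage K is the least closely related of the three.

Lineage K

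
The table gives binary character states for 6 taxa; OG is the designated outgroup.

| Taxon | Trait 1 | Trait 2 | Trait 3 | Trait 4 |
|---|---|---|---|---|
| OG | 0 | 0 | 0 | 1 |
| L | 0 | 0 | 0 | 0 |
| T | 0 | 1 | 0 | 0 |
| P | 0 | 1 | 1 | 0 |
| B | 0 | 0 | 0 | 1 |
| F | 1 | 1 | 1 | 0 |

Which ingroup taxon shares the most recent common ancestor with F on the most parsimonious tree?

Character polarity is set by the outgroup: the derived state is whichever differs from the outgroup's state, so for Trait 4 the derived state is '0', and for the remaining characters it is '1'.
Trait 1: derived state '1' in F only — an autapomorphy, so it tells us nothing about relationships among taxa.
Trait 2 (derived state '1') is shared by F, P, and T — a synapomorphy uniting that clade.
Only F and P show the derived state '1' for Trait 3, supporting them as a clade.
Only F, L, P, and T show the derived state '0' for Trait 4, supporting them as a clade.
Most parsimonious ingroup topology: ((L,(T,(P,F))),B).
F and P form a cherry on this tree, so they are sister taxa.

P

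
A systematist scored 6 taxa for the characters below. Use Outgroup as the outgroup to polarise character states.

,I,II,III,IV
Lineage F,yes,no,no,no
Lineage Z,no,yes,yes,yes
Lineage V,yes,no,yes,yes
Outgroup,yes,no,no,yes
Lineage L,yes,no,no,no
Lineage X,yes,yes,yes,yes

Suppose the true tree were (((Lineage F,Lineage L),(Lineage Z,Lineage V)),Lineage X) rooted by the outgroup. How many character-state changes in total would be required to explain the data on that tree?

6

Map each character onto (((Lineage F,Lineage L),(Lineage Z,Lineage V)),Lineage X) (rooted by Outgroup) and count the minimum state changes it requires (Fitch parsimony):
I: 1; II: 2; III: 2; IV: 1.
Total tree length = 6.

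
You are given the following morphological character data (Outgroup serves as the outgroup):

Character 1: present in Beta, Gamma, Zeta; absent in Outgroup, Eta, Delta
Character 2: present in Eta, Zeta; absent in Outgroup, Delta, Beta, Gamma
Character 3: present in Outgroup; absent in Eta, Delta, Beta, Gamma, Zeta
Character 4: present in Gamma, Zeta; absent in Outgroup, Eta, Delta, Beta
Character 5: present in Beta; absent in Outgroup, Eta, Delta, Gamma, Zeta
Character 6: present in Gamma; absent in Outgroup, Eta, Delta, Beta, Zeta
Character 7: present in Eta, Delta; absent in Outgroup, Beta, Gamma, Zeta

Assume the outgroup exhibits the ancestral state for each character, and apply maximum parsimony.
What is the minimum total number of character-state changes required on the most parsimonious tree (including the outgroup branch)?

8

Character polarity is set by the outgroup: the derived state is whichever differs from the outgroup's state, so for Character 3 the derived state is 'absent', and for the remaining characters it is 'present'.
Character 1: derived state 'present' in Beta, Gamma, and Zeta only — synapomorphy for {Beta, Gamma, Zeta}.
Character 2 (state 'present') occurs in Eta and Zeta but conflicts with the nesting implied by the other characters — most parsimoniously interpreted as homoplasy.
All ingroup taxa share the derived state 'absent' for Character 3; it defines the ingroup but does not resolve relationships within it.
Character 4: derived state 'present' in Gamma and Zeta only — synapomorphy for {Gamma, Zeta}.
Character 5: derived state 'present' in Beta only — an autapomorphy, so it tells us nothing about relationships among taxa.
Character 6: derived state 'present' in Gamma only — an autapomorphy, so it tells us nothing about relationships among taxa.
Character 7 (derived state 'present') is shared by Delta and Eta — a synapomorphy uniting that clade.
Most parsimonious ingroup topology: ((Eta,Delta),(Beta,(Gamma,Zeta))).
Changes per character on this tree: Character 1: 1; Character 2: 2; Character 3: 1; Character 4: 1; Character 5: 1; Character 6: 1; Character 7: 1.
Total = 8.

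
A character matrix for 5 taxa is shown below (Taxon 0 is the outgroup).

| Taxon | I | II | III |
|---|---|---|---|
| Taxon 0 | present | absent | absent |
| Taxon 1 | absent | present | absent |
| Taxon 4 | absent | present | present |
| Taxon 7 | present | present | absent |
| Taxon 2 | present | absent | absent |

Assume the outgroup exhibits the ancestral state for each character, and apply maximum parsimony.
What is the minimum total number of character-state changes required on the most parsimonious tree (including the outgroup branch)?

Character polarity is set by the outgroup: the derived state is whichever differs from the outgroup's state, so for I the derived state is 'absent', and for the remaining characters it is 'present'.
Only Taxon 1 and Taxon 4 show the derived state 'absent' for I, supporting them as a clade.
Only Taxon 1, Taxon 4, and Taxon 7 show the derived state 'present' for II, supporting them as a clade.
III (derived state 'present') is unique to Taxon 4 (autapomorphy; uninformative for grouping).
Most parsimonious ingroup topology: (((Taxon 1,Taxon 4),Taxon 7),Taxon 2).
Changes per character on this tree: I: 1; II: 1; III: 1.
Total = 3.

3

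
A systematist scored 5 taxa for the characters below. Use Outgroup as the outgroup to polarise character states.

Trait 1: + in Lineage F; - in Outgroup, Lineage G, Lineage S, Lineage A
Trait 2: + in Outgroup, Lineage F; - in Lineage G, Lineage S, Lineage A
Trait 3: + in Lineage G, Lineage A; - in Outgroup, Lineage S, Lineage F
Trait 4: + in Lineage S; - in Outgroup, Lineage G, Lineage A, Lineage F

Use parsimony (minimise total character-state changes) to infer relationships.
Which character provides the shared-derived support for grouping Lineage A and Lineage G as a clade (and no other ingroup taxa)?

Character polarity is set by the outgroup: the derived state is whichever differs from the outgroup's state, so for Trait 2 the derived state is '-', and for the remaining characters it is '+'.
Trait 1: derived state '+' in Lineage F only — an autapomorphy, so it tells us nothing about relationships among taxa.
Trait 2 (derived state '-') is shared by Lineage A, Lineage G, and Lineage S — a synapomorphy uniting that clade.
Trait 3 (derived state '+') is shared by Lineage A and Lineage G — a synapomorphy uniting that clade.
Trait 4: derived state '+' in Lineage S only — an autapomorphy, so it tells us nothing about relationships among taxa.
Most parsimonious ingroup topology: (((Lineage G,Lineage A),Lineage S),Lineage F).
The clade {Lineage A, Lineage G} is supported by Trait 3: its derived state '+' occurs in exactly those taxa and in no other taxon (including the outgroup).

Trait 3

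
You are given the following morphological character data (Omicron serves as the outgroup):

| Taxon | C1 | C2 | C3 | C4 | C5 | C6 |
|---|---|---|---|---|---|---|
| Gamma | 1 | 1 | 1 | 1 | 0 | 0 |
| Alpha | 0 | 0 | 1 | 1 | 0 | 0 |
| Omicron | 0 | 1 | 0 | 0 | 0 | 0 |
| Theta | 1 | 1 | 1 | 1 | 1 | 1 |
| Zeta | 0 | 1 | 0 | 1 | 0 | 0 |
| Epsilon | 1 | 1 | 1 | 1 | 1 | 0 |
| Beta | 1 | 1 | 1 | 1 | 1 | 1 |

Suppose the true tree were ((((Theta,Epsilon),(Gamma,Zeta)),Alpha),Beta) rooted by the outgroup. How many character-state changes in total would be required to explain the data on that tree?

Map each character onto ((((Theta,Epsilon),(Gamma,Zeta)),Alpha),Beta) (rooted by Omicron) and count the minimum state changes it requires (Fitch parsimony):
C1: 3; C2: 1; C3: 2; C4: 1; C5: 2; C6: 2.
Total tree length = 11.

11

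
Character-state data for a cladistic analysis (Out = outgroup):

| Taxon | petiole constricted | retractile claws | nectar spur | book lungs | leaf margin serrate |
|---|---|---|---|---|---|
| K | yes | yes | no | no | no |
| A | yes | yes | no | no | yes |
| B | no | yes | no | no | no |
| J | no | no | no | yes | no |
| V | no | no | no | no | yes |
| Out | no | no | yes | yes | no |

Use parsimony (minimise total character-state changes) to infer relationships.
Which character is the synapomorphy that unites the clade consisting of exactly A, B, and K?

Character polarity is set by the outgroup: the derived state is whichever differs from the outgroup's state, so for nectar spur, book lungs the derived state is 'no', and for the remaining characters it is 'yes'.
petiole constricted: derived state 'yes' in A and K only — synapomorphy for {A, K}.
Only A, B, and K show the derived state 'yes' for retractile claws, supporting them as a clade.
nectar spur (derived state 'no') is shared by all ingroup taxa — unites the whole ingroup.
book lungs: derived state 'no' in A, B, K, and V only — synapomorphy for {A, B, K, V}.
leaf margin serrate groups A and V, which is incompatible with the clades supported by the remaining characters; treating it as convergent (homoplasy) costs fewer steps than any alternative tree.
Most parsimonious ingroup topology: ((((K,A),B),V),J).
The clade {A, B, K} is supported by retractile claws: its derived state 'yes' occurs in exactly those taxa and in no other taxon (including the outgroup).

retractile claws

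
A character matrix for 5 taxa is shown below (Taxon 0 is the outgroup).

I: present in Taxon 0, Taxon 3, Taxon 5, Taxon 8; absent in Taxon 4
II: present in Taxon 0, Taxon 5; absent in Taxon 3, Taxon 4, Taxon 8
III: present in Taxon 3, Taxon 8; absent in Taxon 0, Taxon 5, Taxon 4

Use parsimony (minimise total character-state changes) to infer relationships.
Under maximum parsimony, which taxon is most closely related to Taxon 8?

Taxon 3

Character polarity is set by the outgroup: the derived state is whichever differs from the outgroup's state, so for I, II the derived state is 'absent', and for the remaining characters it is 'present'.
I (derived state 'absent') is unique to Taxon 4 (autapomorphy; uninformative for grouping).
Only Taxon 3, Taxon 4, and Taxon 8 show the derived state 'absent' for II, supporting them as a clade.
III: derived state 'present' in Taxon 3 and Taxon 8 only — synapomorphy for {Taxon 3, Taxon 8}.
Most parsimonious ingroup topology: (((Taxon 3,Taxon 8),Taxon 4),Taxon 5).
Taxon 8 and Taxon 3 form a cherry on this tree, so they are sister taxa.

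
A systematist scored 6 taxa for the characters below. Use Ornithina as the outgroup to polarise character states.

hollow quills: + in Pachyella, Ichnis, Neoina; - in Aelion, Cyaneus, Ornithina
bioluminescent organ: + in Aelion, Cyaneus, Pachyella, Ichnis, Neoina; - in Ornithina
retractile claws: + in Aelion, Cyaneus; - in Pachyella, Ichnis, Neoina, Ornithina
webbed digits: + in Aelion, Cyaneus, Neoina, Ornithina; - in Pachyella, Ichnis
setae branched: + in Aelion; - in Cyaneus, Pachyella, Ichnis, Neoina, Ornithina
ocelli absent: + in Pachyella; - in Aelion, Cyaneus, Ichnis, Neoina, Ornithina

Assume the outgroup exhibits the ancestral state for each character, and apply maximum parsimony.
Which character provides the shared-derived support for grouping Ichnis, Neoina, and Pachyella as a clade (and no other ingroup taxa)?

Character polarity is set by the outgroup: the derived state is whichever differs from the outgroup's state, so for webbed digits the derived state is '-', and for the remaining characters it is '+'.
hollow quills: derived state '+' in Ichnis, Neoina, and Pachyella only — synapomorphy for {Ichnis, Neoina, Pachyella}.
All ingroup taxa share the derived state '+' for bioluminescent organ; it defines the ingroup but does not resolve relationships within it.
retractile claws (derived state '+') is shared by Aelion and Cyaneus — a synapomorphy uniting that clade.
webbed digits (derived state '-') is shared by Ichnis and Pachyella — a synapomorphy uniting that clade.
setae branched (derived state '+') is unique to Aelion (autapomorphy; uninformative for grouping).
ocelli absent: derived state '+' in Pachyella only — an autapomorphy, so it tells us nothing about relationships among taxa.
Most parsimonious ingroup topology: ((Neoina,(Ichnis,Pachyella)),(Cyaneus,Aelion)).
The clade {Ichnis, Neoina, Pachyella} is supported by hollow quills: its derived state '+' occurs in exactly those taxa and in no other taxon (including the outgroup).

hollow quills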